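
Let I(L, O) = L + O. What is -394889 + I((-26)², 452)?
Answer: -393761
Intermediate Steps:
-394889 + I((-26)², 452) = -394889 + ((-26)² + 452) = -394889 + (676 + 452) = -394889 + 1128 = -393761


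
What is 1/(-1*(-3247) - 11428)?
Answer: -1/8181 ≈ -0.00012223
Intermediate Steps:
1/(-1*(-3247) - 11428) = 1/(3247 - 11428) = 1/(-8181) = -1/8181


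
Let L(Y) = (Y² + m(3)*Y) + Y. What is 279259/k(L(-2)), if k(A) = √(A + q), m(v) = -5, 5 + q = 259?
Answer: 279259*√266/266 ≈ 17122.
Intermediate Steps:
q = 254 (q = -5 + 259 = 254)
L(Y) = Y² - 4*Y (L(Y) = (Y² - 5*Y) + Y = Y² - 4*Y)
k(A) = √(254 + A) (k(A) = √(A + 254) = √(254 + A))
279259/k(L(-2)) = 279259/(√(254 - 2*(-4 - 2))) = 279259/(√(254 - 2*(-6))) = 279259/(√(254 + 12)) = 279259/(√266) = 279259*(√266/266) = 279259*√266/266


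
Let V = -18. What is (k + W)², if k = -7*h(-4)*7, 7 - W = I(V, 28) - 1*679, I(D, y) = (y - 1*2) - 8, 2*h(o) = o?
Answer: 586756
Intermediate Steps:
h(o) = o/2
I(D, y) = -10 + y (I(D, y) = (y - 2) - 8 = (-2 + y) - 8 = -10 + y)
W = 668 (W = 7 - ((-10 + 28) - 1*679) = 7 - (18 - 679) = 7 - 1*(-661) = 7 + 661 = 668)
k = 98 (k = -7*(-4)/2*7 = -7*(-2)*7 = 14*7 = 98)
(k + W)² = (98 + 668)² = 766² = 586756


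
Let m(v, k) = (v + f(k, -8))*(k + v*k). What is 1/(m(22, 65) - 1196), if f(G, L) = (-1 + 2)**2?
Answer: 1/33189 ≈ 3.0130e-5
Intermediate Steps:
f(G, L) = 1 (f(G, L) = 1**2 = 1)
m(v, k) = (1 + v)*(k + k*v) (m(v, k) = (v + 1)*(k + v*k) = (1 + v)*(k + k*v))
1/(m(22, 65) - 1196) = 1/(65*(1 + 22**2 + 2*22) - 1196) = 1/(65*(1 + 484 + 44) - 1196) = 1/(65*529 - 1196) = 1/(34385 - 1196) = 1/33189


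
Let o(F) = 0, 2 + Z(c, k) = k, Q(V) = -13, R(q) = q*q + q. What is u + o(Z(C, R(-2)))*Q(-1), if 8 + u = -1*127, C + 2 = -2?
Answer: -135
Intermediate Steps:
C = -4 (C = -2 - 2 = -4)
R(q) = q + q² (R(q) = q² + q = q + q²)
u = -135 (u = -8 - 1*127 = -8 - 127 = -135)
Z(c, k) = -2 + k
u + o(Z(C, R(-2)))*Q(-1) = -135 + 0*(-13) = -135 + 0 = -135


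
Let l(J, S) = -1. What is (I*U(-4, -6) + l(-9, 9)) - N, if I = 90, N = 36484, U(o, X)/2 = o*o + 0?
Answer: -33605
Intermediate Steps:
U(o, X) = 2*o² (U(o, X) = 2*(o*o + 0) = 2*(o² + 0) = 2*o²)
(I*U(-4, -6) + l(-9, 9)) - N = (90*(2*(-4)²) - 1) - 1*36484 = (90*(2*16) - 1) - 36484 = (90*32 - 1) - 36484 = (2880 - 1) - 36484 = 2879 - 36484 = -33605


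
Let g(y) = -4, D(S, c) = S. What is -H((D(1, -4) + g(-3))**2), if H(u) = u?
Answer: -9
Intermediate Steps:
-H((D(1, -4) + g(-3))**2) = -(1 - 4)**2 = -1*(-3)**2 = -1*9 = -9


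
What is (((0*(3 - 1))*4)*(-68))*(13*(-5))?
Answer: 0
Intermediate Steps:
(((0*(3 - 1))*4)*(-68))*(13*(-5)) = (((0*2)*4)*(-68))*(-65) = ((0*4)*(-68))*(-65) = (0*(-68))*(-65) = 0*(-65) = 0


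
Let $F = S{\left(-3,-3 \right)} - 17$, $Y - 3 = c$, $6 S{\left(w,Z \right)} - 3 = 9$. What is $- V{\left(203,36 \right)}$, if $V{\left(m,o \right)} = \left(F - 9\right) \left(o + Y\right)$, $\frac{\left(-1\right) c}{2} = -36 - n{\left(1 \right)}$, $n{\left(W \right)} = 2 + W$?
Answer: $2808$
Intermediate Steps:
$S{\left(w,Z \right)} = 2$ ($S{\left(w,Z \right)} = \frac{1}{2} + \frac{1}{6} \cdot 9 = \frac{1}{2} + \frac{3}{2} = 2$)
$c = 78$ ($c = - 2 \left(-36 - \left(2 + 1\right)\right) = - 2 \left(-36 - 3\right) = \left(-2\right) \left(-39\right) = 78$)
$Y = 81$ ($Y = 3 + 78 = 81$)
$F = -15$ ($F = 2 - 17 = -15$)
$V{\left(m,o \right)} = -1944 - 24 o$ ($V{\left(m,o \right)} = \left(-15 - 9\right) \left(o + 81\right) = - 24 \left(81 + o\right) = -1944 - 24 o$)
$- V{\left(203,36 \right)} = - (-1944 - 864) = \left(-1\right) \left(-2808\right) = 2808$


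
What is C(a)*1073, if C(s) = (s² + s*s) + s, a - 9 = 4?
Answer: 376623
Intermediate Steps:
a = 13 (a = 9 + 4 = 13)
C(s) = s + 2*s² (C(s) = (s² + s²) + s = 2*s² + s = s + 2*s²)
C(a)*1073 = (13*(1 + 2*13))*1073 = (13*(1 + 26))*1073 = (13*27)*1073 = 351*1073 = 376623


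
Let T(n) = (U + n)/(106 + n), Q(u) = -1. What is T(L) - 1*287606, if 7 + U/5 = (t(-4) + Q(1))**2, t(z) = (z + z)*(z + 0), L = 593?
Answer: -201031231/699 ≈ -2.8760e+5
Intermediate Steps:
t(z) = 2*z**2 (t(z) = (2*z)*z = 2*z**2)
U = 4770 (U = -35 + 5*(2*(-4)**2 - 1)**2 = -35 + 5*(2*16 - 1)**2 = -35 + 5*(32 - 1)**2 = -35 + 5*31**2 = -35 + 5*961 = -35 + 4805 = 4770)
T(n) = (4770 + n)/(106 + n)
T(L) - 1*287606 = (4770 + 593)/(106 + 593) - 1*287606 = 5363/699 - 287606 = -201031231/699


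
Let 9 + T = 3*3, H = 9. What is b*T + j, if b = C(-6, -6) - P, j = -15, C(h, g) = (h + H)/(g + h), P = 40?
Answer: -15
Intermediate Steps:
C(h, g) = (9 + h)/(g + h) (C(h, g) = (h + 9)/(g + h) = (9 + h)/(g + h))
T = 0 (T = -9 + 3*3 = -9 + 9 = 0)
b = -161/4 (b = (9 - 6)/(-6 - 6) - 1*40 = 3/(-12) - 40 = -1/12*3 - 40 = -¼ - 40 = -161/4 ≈ -40.250)
b*T + j = -161/4*0 - 15 = 0 - 15 = -15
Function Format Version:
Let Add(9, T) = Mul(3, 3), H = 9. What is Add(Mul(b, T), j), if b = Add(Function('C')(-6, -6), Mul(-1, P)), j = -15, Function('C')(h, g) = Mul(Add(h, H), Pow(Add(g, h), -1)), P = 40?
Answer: -15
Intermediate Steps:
Function('C')(h, g) = Mul(Pow(Add(g, h), -1), Add(9, h)) (Function('C')(h, g) = Mul(Add(h, 9), Pow(Add(g, h), -1)) = Mul(Add(9, h), Pow(Add(g, h), -1)) = Mul(Pow(Add(g, h), -1), Add(9, h)))
T = 0 (T = Add(-9, Mul(3, 3)) = Add(-9, 9) = 0)
b = Rational(-161, 4) (b = Add(Mul(Pow(Add(-6, -6), -1), Add(9, -6)), Mul(-1, 40)) = Add(Mul(Pow(-12, -1), 3), -40) = Add(Mul(Rational(-1, 12), 3), -40) = Add(Rational(-1, 4), -40) = Rational(-161, 4) ≈ -40.250)
Add(Mul(b, T), j) = Add(Mul(Rational(-161, 4), 0), -15) = Add(0, -15) = -15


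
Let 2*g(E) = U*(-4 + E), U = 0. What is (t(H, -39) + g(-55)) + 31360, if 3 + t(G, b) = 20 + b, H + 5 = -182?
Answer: 31338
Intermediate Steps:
H = -187 (H = -5 - 182 = -187)
g(E) = 0 (g(E) = (0*(-4 + E))/2 = (½)*0 = 0)
t(G, b) = 17 + b (t(G, b) = -3 + (20 + b) = 17 + b)
(t(H, -39) + g(-55)) + 31360 = ((17 - 39) + 0) + 31360 = (-22 + 0) + 31360 = -22 + 31360 = 31338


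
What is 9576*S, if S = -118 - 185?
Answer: -2901528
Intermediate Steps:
S = -303
9576*S = 9576*(-303) = -2901528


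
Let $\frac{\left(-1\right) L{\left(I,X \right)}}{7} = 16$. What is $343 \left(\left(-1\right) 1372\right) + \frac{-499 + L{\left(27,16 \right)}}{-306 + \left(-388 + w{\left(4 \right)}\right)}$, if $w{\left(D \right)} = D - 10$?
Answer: $- \frac{329416589}{700} \approx -4.706 \cdot 10^{5}$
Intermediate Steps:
$L{\left(I,X \right)} = -112$ ($L{\left(I,X \right)} = \left(-7\right) 16 = -112$)
$w{\left(D \right)} = -10 + D$ ($w{\left(D \right)} = D - 10 = -10 + D$)
$343 \left(\left(-1\right) 1372\right) + \frac{-499 + L{\left(27,16 \right)}}{-306 + \left(-388 + w{\left(4 \right)}\right)} = 343 \left(\left(-1\right) 1372\right) + \frac{-499 - 112}{-306 + \left(-388 + \left(-10 + 4\right)\right)} = 343 \left(-1372\right) - \frac{611}{-306 - 394} = -470596 - \frac{611}{-306 - 394} = -470596 - \frac{611}{-700} = -470596 - - \frac{611}{700} = -470596 + \frac{611}{700} = - \frac{329416589}{700}$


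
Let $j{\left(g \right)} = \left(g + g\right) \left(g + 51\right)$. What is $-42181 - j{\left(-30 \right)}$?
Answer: $-40921$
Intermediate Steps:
$j{\left(g \right)} = 2 g \left(51 + g\right)$
$-42181 - j{\left(-30 \right)} = -42181 - 2 \left(-30\right) \left(51 - 30\right) = -42181 - 2 \left(-30\right) 21 = -42181 - -1260 = -42181 + 1260 = -40921$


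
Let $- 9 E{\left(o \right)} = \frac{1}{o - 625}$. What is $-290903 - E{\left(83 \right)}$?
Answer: $- \frac{1419024835}{4878} \approx -2.909 \cdot 10^{5}$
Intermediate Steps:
$E{\left(o \right)} = - \frac{1}{9 \left(-625 + o\right)}$ ($E{\left(o \right)} = - \frac{1}{9 \left(o - 625\right)} = - \frac{1}{9 \left(-625 + o\right)}$)
$-290903 - E{\left(83 \right)} = -290903 - - \frac{1}{-5625 + 9 \cdot 83} = -290903 - - \frac{1}{-5625 + 747} = -290903 - - \frac{1}{-4878} = -290903 - \left(-1\right) \left(- \frac{1}{4878}\right) = -290903 - \frac{1}{4878} = - \frac{1419024835}{4878}$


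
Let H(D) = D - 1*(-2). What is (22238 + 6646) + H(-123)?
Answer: 28763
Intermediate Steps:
H(D) = 2 + D (H(D) = D + 2 = 2 + D)
(22238 + 6646) + H(-123) = (22238 + 6646) + (2 - 123) = 28884 - 121 = 28763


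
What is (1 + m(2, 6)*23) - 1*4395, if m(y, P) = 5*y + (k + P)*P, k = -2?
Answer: -3612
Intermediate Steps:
m(y, P) = 5*y + P*(-2 + P) (m(y, P) = 5*y + (-2 + P)*P = 5*y + P*(-2 + P))
(1 + m(2, 6)*23) - 1*4395 = (1 + (6**2 - 2*6 + 5*2)*23) - 1*4395 = (1 + (36 - 12 + 10)*23) - 4395 = (1 + 34*23) - 4395 = (1 + 782) - 4395 = 783 - 4395 = -3612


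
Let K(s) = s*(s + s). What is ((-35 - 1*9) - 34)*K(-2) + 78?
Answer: -546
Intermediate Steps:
K(s) = 2*s² (K(s) = s*(2*s) = 2*s²)
((-35 - 1*9) - 34)*K(-2) + 78 = ((-35 - 1*9) - 34)*(2*(-2)²) + 78 = ((-35 - 9) - 34)*(2*4) + 78 = (-44 - 34)*8 + 78 = -78*8 + 78 = -624 + 78 = -546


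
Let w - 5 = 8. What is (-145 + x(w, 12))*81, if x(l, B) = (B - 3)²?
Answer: -5184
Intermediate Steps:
w = 13 (w = 5 + 8 = 13)
x(l, B) = (-3 + B)²
(-145 + x(w, 12))*81 = (-145 + (-3 + 12)²)*81 = (-145 + 9²)*81 = (-145 + 81)*81 = -64*81 = -5184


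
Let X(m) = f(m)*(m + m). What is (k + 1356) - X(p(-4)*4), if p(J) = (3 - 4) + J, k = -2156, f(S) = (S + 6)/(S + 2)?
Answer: -6920/9 ≈ -768.89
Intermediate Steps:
f(S) = (6 + S)/(2 + S)
p(J) = -1 + J
X(m) = 2*m*(6 + m)/(2 + m) (X(m) = ((6 + m)/(2 + m))*(m + m) = ((6 + m)/(2 + m))*(2*m) = 2*m*(6 + m)/(2 + m))
(k + 1356) - X(p(-4)*4) = (-2156 + 1356) - 2*(-1 - 4)*4*(6 + (-1 - 4)*4)/(2 + (-1 - 4)*4) = -800 - 2*(-5*4)*(6 - 5*4)/(2 - 5*4) = -800 - 2*(-20)*(6 - 20)/(2 - 20) = -800 - 2*(-20)*(-14)/(-18) = -800 - 2*(-20)*(-1)*(-14)/18 = -800 - 1*(-280/9) = -800 + 280/9 = -6920/9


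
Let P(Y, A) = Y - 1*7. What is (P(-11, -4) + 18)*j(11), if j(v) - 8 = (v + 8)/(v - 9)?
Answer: 0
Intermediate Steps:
P(Y, A) = -7 + Y (P(Y, A) = Y - 7 = -7 + Y)
j(v) = 8 + (8 + v)/(-9 + v) (j(v) = 8 + (v + 8)/(v - 9) = 8 + (8 + v)/(-9 + v))
(P(-11, -4) + 18)*j(11) = ((-7 - 11) + 18)*((-64 + 9*11)/(-9 + 11)) = (-18 + 18)*((-64 + 99)/2) = 0*((½)*35) = 0*(35/2) = 0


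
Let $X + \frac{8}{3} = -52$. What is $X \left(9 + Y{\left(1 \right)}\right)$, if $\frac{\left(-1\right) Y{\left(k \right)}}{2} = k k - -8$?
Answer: $492$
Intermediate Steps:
$X = - \frac{164}{3}$ ($X = - \frac{8}{3} - 52 = - \frac{164}{3} \approx -54.667$)
$Y{\left(k \right)} = -16 - 2 k^{2}$ ($Y{\left(k \right)} = - 2 \left(k k - -8\right) = - 2 \left(k^{2} + 8\right) = - 2 \left(8 + k^{2}\right) = -16 - 2 k^{2}$)
$X \left(9 + Y{\left(1 \right)}\right) = - \frac{164 \left(9 - \left(16 + 2 \cdot 1^{2}\right)\right)}{3} = - \frac{164 \left(9 - 18\right)}{3} = \left(- \frac{164}{3}\right) \left(-9\right) = 492$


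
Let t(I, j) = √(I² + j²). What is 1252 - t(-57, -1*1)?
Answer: 1252 - 5*√130 ≈ 1195.0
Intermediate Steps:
1252 - t(-57, -1*1) = 1252 - √((-57)² + (-1*1)²) = 1252 - √(3249 + (-1)²) = 1252 - √(3249 + 1) = 1252 - √3250 = 1252 - 5*√130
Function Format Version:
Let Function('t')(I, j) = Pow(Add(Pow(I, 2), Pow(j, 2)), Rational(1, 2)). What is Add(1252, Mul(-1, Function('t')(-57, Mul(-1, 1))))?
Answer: Add(1252, Mul(-5, Pow(130, Rational(1, 2)))) ≈ 1195.0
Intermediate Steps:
Add(1252, Mul(-1, Function('t')(-57, Mul(-1, 1)))) = Add(1252, Mul(-1, Pow(Add(Pow(-57, 2), Pow(Mul(-1, 1), 2)), Rational(1, 2)))) = Add(1252, Mul(-1, Pow(Add(3249, Pow(-1, 2)), Rational(1, 2)))) = Add(1252, Mul(-1, Pow(Add(3249, 1), Rational(1, 2)))) = Add(1252, Mul(-1, Pow(3250, Rational(1, 2)))) = Add(1252, Mul(-1, Mul(5, Pow(130, Rational(1, 2))))) = Add(1252, Mul(-5, Pow(130, Rational(1, 2))))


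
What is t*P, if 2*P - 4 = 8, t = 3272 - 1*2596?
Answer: 4056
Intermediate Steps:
t = 676 (t = 3272 - 2596 = 676)
P = 6 (P = 2 + (1/2)*8 = 2 + 4 = 6)
t*P = 676*6 = 4056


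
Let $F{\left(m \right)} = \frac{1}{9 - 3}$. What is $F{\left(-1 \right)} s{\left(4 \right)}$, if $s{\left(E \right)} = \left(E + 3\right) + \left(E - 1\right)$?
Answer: $\frac{5}{3} \approx 1.6667$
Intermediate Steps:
$F{\left(m \right)} = \frac{1}{6}$
$s{\left(E \right)} = 2 + 2 E$ ($s{\left(E \right)} = \left(3 + E\right) + \left(-1 + E\right) = 2 + 2 E$)
$F{\left(-1 \right)} s{\left(4 \right)} = \frac{2 + 2 \cdot 4}{6} = \frac{2 + 8}{6} = \frac{1}{6} \cdot 10 = \frac{5}{3}$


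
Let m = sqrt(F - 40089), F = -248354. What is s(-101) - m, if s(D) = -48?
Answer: -48 - I*sqrt(288443) ≈ -48.0 - 537.07*I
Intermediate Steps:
m = I*sqrt(288443) (m = sqrt(-248354 - 40089) = sqrt(-288443) = I*sqrt(288443) ≈ 537.07*I)
s(-101) - m = -48 - I*sqrt(288443)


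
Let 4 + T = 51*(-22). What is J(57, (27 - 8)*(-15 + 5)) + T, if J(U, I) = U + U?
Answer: -1012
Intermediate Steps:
J(U, I) = 2*U
T = -1126 (T = -4 + 51*(-22) = -4 - 1122 = -1126)
J(57, (27 - 8)*(-15 + 5)) + T = 2*57 - 1126 = 114 - 1126 = -1012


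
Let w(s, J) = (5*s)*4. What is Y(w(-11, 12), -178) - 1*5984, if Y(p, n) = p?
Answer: -6204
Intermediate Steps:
w(s, J) = 20*s
Y(w(-11, 12), -178) - 1*5984 = 20*(-11) - 1*5984 = -220 - 5984 = -6204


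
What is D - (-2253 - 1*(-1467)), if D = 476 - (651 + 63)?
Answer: 548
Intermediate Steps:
D = -238 (D = 476 - 1*714 = 476 - 714 = -238)
D - (-2253 - 1*(-1467)) = -238 - (-2253 - 1*(-1467)) = -238 - (-2253 + 1467) = -238 - 1*(-786) = -238 + 786 = 548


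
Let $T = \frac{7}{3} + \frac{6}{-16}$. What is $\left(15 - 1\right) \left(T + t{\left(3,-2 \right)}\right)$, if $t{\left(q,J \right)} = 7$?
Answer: $\frac{1505}{12} \approx 125.42$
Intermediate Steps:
$T = \frac{47}{24}$ ($T = 7 \cdot \frac{1}{3} + 6 \left(- \frac{1}{16}\right) = \frac{7}{3} - \frac{3}{8} = \frac{47}{24} \approx 1.9583$)
$\left(15 - 1\right) \left(T + t{\left(3,-2 \right)}\right) = \left(15 - 1\right) \left(\frac{47}{24} + 7\right) = 14 \cdot \frac{215}{24} = \frac{1505}{12}$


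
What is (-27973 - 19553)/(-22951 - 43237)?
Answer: 23763/33094 ≈ 0.71805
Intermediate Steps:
(-27973 - 19553)/(-22951 - 43237) = -47526/(-66188) = -47526*(-1/66188) = 23763/33094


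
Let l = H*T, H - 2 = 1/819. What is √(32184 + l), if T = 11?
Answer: 5*√96011279/273 ≈ 179.46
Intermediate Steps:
H = 1639/819 (H = 2 + 1/819 = 1639/819 ≈ 2.0012)
l = 18029/819 (l = (1639/819)*11 = 18029/819 ≈ 22.013)
√(32184 + l) = √(32184 + 18029/819) = √(26376725/819) = 5*√96011279/273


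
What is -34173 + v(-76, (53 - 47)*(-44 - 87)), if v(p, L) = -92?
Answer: -34265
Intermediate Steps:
-34173 + v(-76, (53 - 47)*(-44 - 87)) = -34173 - 92 = -34265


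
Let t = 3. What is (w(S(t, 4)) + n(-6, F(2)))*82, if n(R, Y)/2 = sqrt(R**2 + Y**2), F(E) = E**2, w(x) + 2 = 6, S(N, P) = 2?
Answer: 328 + 328*sqrt(13) ≈ 1510.6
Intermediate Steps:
w(x) = 4 (w(x) = -2 + 6 = 4)
n(R, Y) = 2*sqrt(R**2 + Y**2)
(w(S(t, 4)) + n(-6, F(2)))*82 = (4 + 2*sqrt((-6)**2 + (2**2)**2))*82 = (4 + 2*sqrt(36 + 4**2))*82 = (4 + 2*sqrt(36 + 16))*82 = (4 + 2*sqrt(52))*82 = (4 + 2*(2*sqrt(13)))*82 = (4 + 4*sqrt(13))*82 = 328 + 328*sqrt(13)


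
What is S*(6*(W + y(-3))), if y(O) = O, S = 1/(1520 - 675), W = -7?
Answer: -12/169 ≈ -0.071006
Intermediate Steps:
S = 1/845 ≈ 0.0011834
S*(6*(W + y(-3))) = (6*(-7 - 3))/845 = (6*(-10))/845 = (1/845)*(-60) = -12/169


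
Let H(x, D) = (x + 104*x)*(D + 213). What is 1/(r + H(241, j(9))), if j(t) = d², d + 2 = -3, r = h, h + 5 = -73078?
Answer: 1/5949507 ≈ 1.6808e-7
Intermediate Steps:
h = -73083 (h = -5 - 73078 = -73083)
r = -73083
d = -5 (d = -2 - 3 = -5)
j(t) = 25 (j(t) = (-5)² = 25)
H(x, D) = 105*x*(213 + D) (H(x, D) = (105*x)*(213 + D) = 105*x*(213 + D))
1/(r + H(241, j(9))) = 1/(-73083 + 105*241*(213 + 25)) = 1/(-73083 + 105*241*238) = 1/(-73083 + 6022590) = 1/5949507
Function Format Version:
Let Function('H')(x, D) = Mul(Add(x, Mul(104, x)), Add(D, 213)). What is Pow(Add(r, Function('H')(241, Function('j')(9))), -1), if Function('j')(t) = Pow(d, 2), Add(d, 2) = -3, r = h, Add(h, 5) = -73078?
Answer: Rational(1, 5949507) ≈ 1.6808e-7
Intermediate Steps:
h = -73083 (h = Add(-5, -73078) = -73083)
r = -73083
d = -5 (d = Add(-2, -3) = -5)
Function('j')(t) = 25 (Function('j')(t) = Pow(-5, 2) = 25)
Function('H')(x, D) = Mul(105, x, Add(213, D)) (Function('H')(x, D) = Mul(Mul(105, x), Add(213, D)) = Mul(105, x, Add(213, D)))
Pow(Add(r, Function('H')(241, Function('j')(9))), -1) = Pow(Add(-73083, Mul(105, 241, Add(213, 25))), -1) = Pow(Add(-73083, Mul(105, 241, 238)), -1) = Pow(Add(-73083, 6022590), -1) = Pow(5949507, -1) = Rational(1, 5949507)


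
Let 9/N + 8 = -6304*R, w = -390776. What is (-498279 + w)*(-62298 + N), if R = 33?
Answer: 2304515185411419/41608 ≈ 5.5386e+10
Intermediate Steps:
N = -9/208040 (N = 9/(-8 - 6304*33) = 9/(-8 - 208032) = 9/(-208040) = 9*(-1/208040) = -9/208040 ≈ -4.3261e-5)
(-498279 + w)*(-62298 + N) = (-498279 - 390776)*(-62298 - 9/208040) = -889055*(-12960475929/208040) = 2304515185411419/41608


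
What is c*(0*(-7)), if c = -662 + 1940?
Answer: 0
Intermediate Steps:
c = 1278
c*(0*(-7)) = 1278*(0*(-7)) = 1278*0 = 0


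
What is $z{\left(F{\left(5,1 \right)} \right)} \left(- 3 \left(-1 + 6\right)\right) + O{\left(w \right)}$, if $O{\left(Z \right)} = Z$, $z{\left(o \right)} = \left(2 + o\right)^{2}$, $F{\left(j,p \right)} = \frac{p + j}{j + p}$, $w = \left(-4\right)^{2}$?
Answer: $-119$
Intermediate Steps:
$w = 16$
$F{\left(j,p \right)} = 1$ ($F{\left(j,p \right)} = \frac{j + p}{j + p} = 1$)
$z{\left(F{\left(5,1 \right)} \right)} \left(- 3 \left(-1 + 6\right)\right) + O{\left(w \right)} = \left(2 + 1\right)^{2} \left(- 3 \left(-1 + 6\right)\right) + 16 = 3^{2} \left(\left(-3\right) 5\right) + 16 = 9 \left(-15\right) + 16 = -135 + 16 = -119$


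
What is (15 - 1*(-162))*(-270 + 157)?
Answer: -20001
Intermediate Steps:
(15 - 1*(-162))*(-270 + 157) = (15 + 162)*(-113) = 177*(-113) = -20001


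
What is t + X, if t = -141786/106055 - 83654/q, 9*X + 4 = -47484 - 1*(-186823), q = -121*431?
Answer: 256885890025577/16592622915 ≈ 15482.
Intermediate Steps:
q = -52151
X = 46445/3 (X = -4/9 + (-47484 - 1*(-186823))/9 = -4/9 + (-47484 + 186823)/9 = -4/9 + (⅑)*139339 = -4/9 + 139339/9 = 46445/3 ≈ 15482.)
t = 1477643284/5530874305 (t = -141786/106055 - 83654/(-52151) = -141786*1/106055 - 83654*(-1/52151) = -141786/106055 + 83654/52151 = 1477643284/5530874305 ≈ 0.26716)
t + X = 1477643284/5530874305 + 46445/3 = 256885890025577/16592622915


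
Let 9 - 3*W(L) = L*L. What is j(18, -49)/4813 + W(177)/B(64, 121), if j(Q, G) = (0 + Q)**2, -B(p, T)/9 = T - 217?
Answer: -693997/57756 ≈ -12.016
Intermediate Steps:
B(p, T) = 1953 - 9*T (B(p, T) = -9*(T - 217) = -9*(-217 + T) = 1953 - 9*T)
W(L) = 3 - L**2/3 (W(L) = 3 - L*L/3 = 3 - L**2/3)
j(Q, G) = Q**2
j(18, -49)/4813 + W(177)/B(64, 121) = 18**2/4813 + (3 - 1/3*177**2)/(1953 - 9*121) = 324*(1/4813) + (3 - 1/3*31329)/(1953 - 1089) = 324/4813 + (3 - 10443)/864 = 324/4813 - 10440*1/864 = 324/4813 - 145/12 = -693997/57756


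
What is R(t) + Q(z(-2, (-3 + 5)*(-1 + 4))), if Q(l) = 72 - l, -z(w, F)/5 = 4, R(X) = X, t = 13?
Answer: 105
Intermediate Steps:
z(w, F) = -20 (z(w, F) = -5*4 = -20)
R(t) + Q(z(-2, (-3 + 5)*(-1 + 4))) = 13 + (72 - 1*(-20)) = 13 + (72 + 20) = 13 + 92 = 105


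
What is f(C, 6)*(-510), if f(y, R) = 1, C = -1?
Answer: -510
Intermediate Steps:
f(C, 6)*(-510) = 1*(-510) = -510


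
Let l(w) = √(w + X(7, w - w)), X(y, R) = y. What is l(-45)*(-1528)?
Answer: -1528*I*√38 ≈ -9419.2*I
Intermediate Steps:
l(w) = √(7 + w) (l(w) = √(w + 7) = √(7 + w))
l(-45)*(-1528) = √(7 - 45)*(-1528) = √(-38)*(-1528) = (I*√38)*(-1528) = -1528*I*√38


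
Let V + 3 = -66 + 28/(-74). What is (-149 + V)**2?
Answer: 65286400/1369 ≈ 47689.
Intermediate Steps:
V = -2567/37 (V = -3 + (-66 + 28/(-74)) = -3 + (-66 + 28*(-1/74)) = -3 + (-66 - 14/37) = -3 - 2456/37 = -2567/37 ≈ -69.378)
(-149 + V)**2 = (-149 - 2567/37)**2 = (-8080/37)**2 = 65286400/1369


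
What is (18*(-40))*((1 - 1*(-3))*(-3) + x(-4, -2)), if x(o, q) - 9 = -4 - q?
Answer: 3600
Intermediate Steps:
x(o, q) = 5 - q (x(o, q) = 9 + (-4 - q) = 5 - q)
(18*(-40))*((1 - 1*(-3))*(-3) + x(-4, -2)) = (18*(-40))*((1 - 1*(-3))*(-3) + (5 - 1*(-2))) = -720*((1 + 3)*(-3) + (5 + 2)) = -720*(4*(-3) + 7) = -720*(-12 + 7) = -720*(-5) = 3600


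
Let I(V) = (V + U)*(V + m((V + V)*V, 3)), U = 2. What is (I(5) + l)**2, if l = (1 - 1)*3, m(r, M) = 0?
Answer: 1225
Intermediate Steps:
I(V) = V*(2 + V) (I(V) = (V + 2)*(V + 0) = (2 + V)*V = V*(2 + V))
l = 0 (l = 0*3 = 0)
(I(5) + l)**2 = (5*(2 + 5) + 0)**2 = (5*7 + 0)**2 = (35 + 0)**2 = 35**2 = 1225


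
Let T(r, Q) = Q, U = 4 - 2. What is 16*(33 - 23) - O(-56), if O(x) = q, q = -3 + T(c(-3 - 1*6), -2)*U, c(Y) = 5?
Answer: 167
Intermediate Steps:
U = 2
q = -7 (q = -3 - 2*2 = -3 - 4 = -7)
O(x) = -7
16*(33 - 23) - O(-56) = 16*(33 - 23) - 1*(-7) = 16*10 + 7 = 160 + 7 = 167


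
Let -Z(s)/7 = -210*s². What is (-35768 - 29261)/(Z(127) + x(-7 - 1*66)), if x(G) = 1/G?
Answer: -4747117/1730802989 ≈ -0.0027427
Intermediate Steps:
Z(s) = 1470*s² (Z(s) = -(-1470)*s² = 1470*s²)
(-35768 - 29261)/(Z(127) + x(-7 - 1*66)) = (-35768 - 29261)/(1470*127² + 1/(-7 - 1*66)) = -65029/(1470*16129 + 1/(-7 - 66)) = -65029/(23709630 + 1/(-73)) = -65029/(23709630 - 1/73) = -65029/1730802989/73 = -65029*73/1730802989 = -4747117/1730802989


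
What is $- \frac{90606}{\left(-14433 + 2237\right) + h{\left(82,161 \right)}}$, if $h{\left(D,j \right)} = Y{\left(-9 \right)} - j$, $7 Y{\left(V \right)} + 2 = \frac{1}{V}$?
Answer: $\frac{2854089}{389255} \approx 7.3322$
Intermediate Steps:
$Y{\left(V \right)} = - \frac{2}{7} + \frac{1}{7 V}$
$h{\left(D,j \right)} = - \frac{19}{63} - j$ ($h{\left(D,j \right)} = \frac{1 - -18}{7 \left(-9\right)} - j = \frac{1}{7} \left(- \frac{1}{9}\right) \left(1 + 18\right) - j = \frac{1}{7} \left(- \frac{1}{9}\right) 19 - j = - \frac{19}{63} - j$)
$- \frac{90606}{\left(-14433 + 2237\right) + h{\left(82,161 \right)}} = - \frac{90606}{\left(-14433 + 2237\right) - \frac{10162}{63}} = - \frac{90606}{-12196 - \frac{10162}{63}} = - \frac{90606}{- \frac{778510}{63}} = \left(-90606\right) \left(- \frac{63}{778510}\right) = \frac{2854089}{389255}$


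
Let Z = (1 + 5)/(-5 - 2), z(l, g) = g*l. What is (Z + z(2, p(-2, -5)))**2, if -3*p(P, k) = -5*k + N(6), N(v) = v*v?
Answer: 760384/441 ≈ 1724.2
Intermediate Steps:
N(v) = v**2
p(P, k) = -12 + 5*k/3 (p(P, k) = -(-5*k + 6**2)/3 = -(-5*k + 36)/3 = -(36 - 5*k)/3 = -12 + 5*k/3)
Z = -6/7 (Z = 6/(-7) = 6*(-1/7) = -6/7 ≈ -0.85714)
(Z + z(2, p(-2, -5)))**2 = (-6/7 + (-12 + (5/3)*(-5))*2)**2 = (-6/7 + (-12 - 25/3)*2)**2 = (-6/7 - 61/3*2)**2 = (-6/7 - 122/3)**2 = (-872/21)**2 = 760384/441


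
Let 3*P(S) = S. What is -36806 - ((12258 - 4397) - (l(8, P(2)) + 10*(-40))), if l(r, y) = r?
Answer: -45059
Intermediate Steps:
P(S) = S/3
-36806 - ((12258 - 4397) - (l(8, P(2)) + 10*(-40))) = -36806 - ((12258 - 4397) - (8 + 10*(-40))) = -36806 - (7861 - (8 - 400)) = -36806 - (7861 - 1*(-392)) = -36806 - (7861 + 392) = -36806 - 1*8253 = -36806 - 8253 = -45059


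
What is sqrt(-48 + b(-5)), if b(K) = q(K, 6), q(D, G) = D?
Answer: I*sqrt(53) ≈ 7.2801*I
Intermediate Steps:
b(K) = K
sqrt(-48 + b(-5)) = sqrt(-48 - 5) = sqrt(-53) = I*sqrt(53)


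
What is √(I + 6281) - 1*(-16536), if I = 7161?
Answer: 16536 + √13442 ≈ 16652.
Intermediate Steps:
√(I + 6281) - 1*(-16536) = √(7161 + 6281) - 1*(-16536) = √13442 + 16536 = 16536 + √13442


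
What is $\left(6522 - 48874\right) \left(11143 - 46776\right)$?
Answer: $1509128816$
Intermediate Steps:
$\left(6522 - 48874\right) \left(11143 - 46776\right) = \left(-42352\right) \left(-35633\right) = 1509128816$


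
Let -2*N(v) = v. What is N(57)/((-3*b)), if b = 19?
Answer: ½ ≈ 0.50000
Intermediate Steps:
N(v) = -v/2
N(57)/((-3*b)) = (-½*57)/((-3*19)) = -57/2/(-57) = -57/2*(-1/57) = ½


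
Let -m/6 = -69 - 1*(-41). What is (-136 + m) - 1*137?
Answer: -105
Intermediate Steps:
m = 168 (m = -6*(-69 - 1*(-41)) = -6*(-69 + 41) = -6*(-28) = 168)
(-136 + m) - 1*137 = (-136 + 168) - 1*137 = 32 - 137 = -105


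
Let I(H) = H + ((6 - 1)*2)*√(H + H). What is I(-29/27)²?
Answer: (-29 + 30*I*√174)²/729 ≈ -213.66 - 31.484*I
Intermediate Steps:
I(H) = H + 10*√2*√H (I(H) = H + (5*2)*√(2*H) = H + 10*(√2*√H) = H + 10*√2*√H)
I(-29/27)² = (-29/27 + 10*√2*√(-29/27))² = (-29/27 + 10*√2*(I*√87/9))² = (-29/27 + 10*I*√174/9)²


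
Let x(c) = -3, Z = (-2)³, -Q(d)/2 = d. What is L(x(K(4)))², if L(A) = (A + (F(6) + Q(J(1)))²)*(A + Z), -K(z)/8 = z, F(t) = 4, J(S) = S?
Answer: 121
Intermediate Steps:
Q(d) = -2*d
K(z) = -8*z
Z = -8
L(A) = (-8 + A)*(4 + A) (L(A) = (A + (4 - 2*1)²)*(A - 8) = (A + (4 - 2)²)*(-8 + A) = (A + 2²)*(-8 + A) = (A + 4)*(-8 + A) = (4 + A)*(-8 + A) = (-8 + A)*(4 + A))
L(x(K(4)))² = (-32 + (-3)² - 4*(-3))² = (-32 + 9 + 12)² = (-11)² = 121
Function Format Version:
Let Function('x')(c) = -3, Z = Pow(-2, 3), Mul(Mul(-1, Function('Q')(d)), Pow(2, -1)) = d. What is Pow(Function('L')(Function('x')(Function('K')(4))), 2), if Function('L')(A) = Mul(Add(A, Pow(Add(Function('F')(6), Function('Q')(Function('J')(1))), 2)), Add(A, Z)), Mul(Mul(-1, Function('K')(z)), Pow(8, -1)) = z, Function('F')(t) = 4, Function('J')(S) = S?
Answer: 121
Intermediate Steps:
Function('Q')(d) = Mul(-2, d)
Function('K')(z) = Mul(-8, z)
Z = -8
Function('L')(A) = Mul(Add(-8, A), Add(4, A)) (Function('L')(A) = Mul(Add(A, Pow(Add(4, Mul(-2, 1)), 2)), Add(A, -8)) = Mul(Add(A, Pow(Add(4, -2), 2)), Add(-8, A)) = Mul(Add(A, Pow(2, 2)), Add(-8, A)) = Mul(Add(A, 4), Add(-8, A)) = Mul(Add(4, A), Add(-8, A)) = Mul(Add(-8, A), Add(4, A)))
Pow(Function('L')(Function('x')(Function('K')(4))), 2) = Pow(Add(-32, Pow(-3, 2), Mul(-4, -3)), 2) = Pow(Add(-32, 9, 12), 2) = Pow(-11, 2) = 121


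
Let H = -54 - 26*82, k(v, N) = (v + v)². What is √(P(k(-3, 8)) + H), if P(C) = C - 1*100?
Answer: 15*I*√10 ≈ 47.434*I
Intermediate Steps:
k(v, N) = 4*v² (k(v, N) = (2*v)² = 4*v²)
P(C) = -100 + C (P(C) = C - 100 = -100 + C)
H = -2186 (H = -54 - 2132 = -2186)
√(P(k(-3, 8)) + H) = √((-100 + 4*(-3)²) - 2186) = √((-100 + 4*9) - 2186) = √((-100 + 36) - 2186) = √(-64 - 2186) = √(-2250) = 15*I*√10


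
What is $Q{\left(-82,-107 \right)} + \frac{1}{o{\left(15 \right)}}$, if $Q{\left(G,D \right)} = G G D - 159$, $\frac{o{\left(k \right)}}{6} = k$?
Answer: $- \frac{64766429}{90} \approx -7.1963 \cdot 10^{5}$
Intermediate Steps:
$o{\left(k \right)} = 6 k$
$Q{\left(G,D \right)} = -159 + D G^{2}$ ($Q{\left(G,D \right)} = G^{2} D - 159 = D G^{2} - 159 = -159 + D G^{2}$)
$Q{\left(-82,-107 \right)} + \frac{1}{o{\left(15 \right)}} = \left(-159 - 107 \left(-82\right)^{2}\right) + \frac{1}{6 \cdot 15} = \left(-159 - 719468\right) + \frac{1}{90} = -719627 + \frac{1}{90} = - \frac{64766429}{90}$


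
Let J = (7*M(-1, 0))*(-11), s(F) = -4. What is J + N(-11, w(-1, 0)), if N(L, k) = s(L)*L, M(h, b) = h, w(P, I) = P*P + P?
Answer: 121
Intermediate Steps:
w(P, I) = P + P**2 (w(P, I) = P**2 + P = P + P**2)
N(L, k) = -4*L
J = 77 (J = (7*(-1))*(-11) = -7*(-11) = 77)
J + N(-11, w(-1, 0)) = 77 - 4*(-11) = 77 + 44 = 121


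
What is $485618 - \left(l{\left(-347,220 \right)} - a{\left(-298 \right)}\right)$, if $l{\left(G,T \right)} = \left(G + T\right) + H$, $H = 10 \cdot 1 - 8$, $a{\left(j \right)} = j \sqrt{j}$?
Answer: $485743 - 298 i \sqrt{298} \approx 4.8574 \cdot 10^{5} - 5144.3 i$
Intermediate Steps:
$a{\left(j \right)} = j^{\frac{3}{2}}$
$H = 2$ ($H = 10 - 8 = 2$)
$l{\left(G,T \right)} = 2 + G + T$ ($l{\left(G,T \right)} = \left(G + T\right) + 2 = 2 + G + T$)
$485618 - \left(l{\left(-347,220 \right)} - a{\left(-298 \right)}\right) = 485618 - \left(\left(2 - 347 + 220\right) - \left(-298\right)^{\frac{3}{2}}\right) = 485618 - \left(-125 - - 298 i \sqrt{298}\right) = 485618 - \left(-125 + 298 i \sqrt{298}\right) = 485618 + \left(125 - 298 i \sqrt{298}\right) = 485743 - 298 i \sqrt{298}$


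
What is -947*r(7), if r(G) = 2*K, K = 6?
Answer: -11364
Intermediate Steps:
r(G) = 12 (r(G) = 2*6 = 12)
-947*r(7) = -947*12 = -11364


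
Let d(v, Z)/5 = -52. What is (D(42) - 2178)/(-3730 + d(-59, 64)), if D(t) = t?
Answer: 356/665 ≈ 0.53534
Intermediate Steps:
d(v, Z) = -260 (d(v, Z) = 5*(-52) = -260)
(D(42) - 2178)/(-3730 + d(-59, 64)) = (42 - 2178)/(-3730 - 260) = -2136/(-3990) = -2136*(-1/3990) = 356/665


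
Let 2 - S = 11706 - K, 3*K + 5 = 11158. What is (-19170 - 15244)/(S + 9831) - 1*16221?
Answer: -44935128/2767 ≈ -16240.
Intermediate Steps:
K = 11153/3 (K = -5/3 + (⅓)*11158 = -5/3 + 11158/3 = 11153/3 ≈ 3717.7)
S = -23959/3 (S = 2 - (11706 - 1*11153/3) = 2 - (11706 - 11153/3) = 2 - 1*23965/3 = 2 - 23965/3 = -23959/3 ≈ -7986.3)
(-19170 - 15244)/(S + 9831) - 1*16221 = (-19170 - 15244)/(-23959/3 + 9831) - 1*16221 = -34414/5534/3 - 16221 = -34414*3/5534 - 16221 = -51621/2767 - 16221 = -44935128/2767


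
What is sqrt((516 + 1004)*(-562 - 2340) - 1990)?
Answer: 17*I*sqrt(15270) ≈ 2100.7*I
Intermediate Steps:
sqrt((516 + 1004)*(-562 - 2340) - 1990) = sqrt(1520*(-2902) - 1990) = sqrt(-4411040 - 1990) = sqrt(-4413030) = 17*I*sqrt(15270)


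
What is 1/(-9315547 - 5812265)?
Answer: -1/15127812 ≈ -6.6103e-8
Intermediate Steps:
1/(-9315547 - 5812265) = 1/(-15127812) = -1/15127812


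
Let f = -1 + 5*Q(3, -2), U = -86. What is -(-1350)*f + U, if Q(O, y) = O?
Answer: 18814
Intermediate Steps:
f = 14 (f = -1 + 5*3 = -1 + 15 = 14)
-(-1350)*f + U = -(-1350)*14 - 86 = -90*(-210) - 86 = 18900 - 86 = 18814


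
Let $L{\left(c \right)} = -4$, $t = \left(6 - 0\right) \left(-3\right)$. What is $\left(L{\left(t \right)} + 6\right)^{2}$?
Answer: $4$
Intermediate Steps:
$t = -18$ ($t = \left(6 + 0\right) \left(-3\right) = 6 \left(-3\right) = -18$)
$\left(L{\left(t \right)} + 6\right)^{2} = \left(-4 + 6\right)^{2} = 2^{2} = 4$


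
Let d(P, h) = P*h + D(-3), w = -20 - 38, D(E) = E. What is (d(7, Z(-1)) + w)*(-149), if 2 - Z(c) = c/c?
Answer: 8046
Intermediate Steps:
Z(c) = 1 (Z(c) = 2 - c/c = 2 - 1*1 = 2 - 1 = 1)
w = -58
d(P, h) = -3 + P*h (d(P, h) = P*h - 3 = -3 + P*h)
(d(7, Z(-1)) + w)*(-149) = ((-3 + 7*1) - 58)*(-149) = ((-3 + 7) - 58)*(-149) = (4 - 58)*(-149) = -54*(-149) = 8046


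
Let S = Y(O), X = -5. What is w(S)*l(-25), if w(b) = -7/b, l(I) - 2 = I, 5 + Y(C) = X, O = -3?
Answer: -161/10 ≈ -16.100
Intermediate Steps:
Y(C) = -10 (Y(C) = -5 - 5 = -10)
S = -10
l(I) = 2 + I
w(S)*l(-25) = (-7/(-10))*(2 - 25) = -7*(-⅒)*(-23) = (7/10)*(-23) = -161/10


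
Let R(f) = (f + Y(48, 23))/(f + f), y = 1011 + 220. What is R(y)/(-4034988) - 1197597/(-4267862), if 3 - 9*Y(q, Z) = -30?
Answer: 4461409326861481/15899077708059402 ≈ 0.28061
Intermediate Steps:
y = 1231
Y(q, Z) = 11/3 (Y(q, Z) = 1/3 - 1/9*(-30) = 1/3 + 10/3 = 11/3)
R(f) = (11/3 + f)/(2*f) (R(f) = (f + 11/3)/(f + f) = (11/3 + f)/((2*f)) = (11/3 + f)*(1/(2*f)) = (11/3 + f)/(2*f))
R(y)/(-4034988) - 1197597/(-4267862) = ((1/6)*(11 + 3*1231)/1231)/(-4034988) - 1197597/(-4267862) = ((1/6)*(1/1231)*(11 + 3693))*(-1/4034988) - 1197597*(-1/4267862) = ((1/6)*(1/1231)*3704)*(-1/4034988) + 1197597/4267862 = (1852/3693)*(-1/4034988) + 1197597/4267862 = -463/3725302671 + 1197597/4267862 = 4461409326861481/15899077708059402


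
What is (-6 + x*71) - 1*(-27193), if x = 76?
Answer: 32583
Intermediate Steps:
(-6 + x*71) - 1*(-27193) = (-6 + 76*71) - 1*(-27193) = (-6 + 5396) + 27193 = 5390 + 27193 = 32583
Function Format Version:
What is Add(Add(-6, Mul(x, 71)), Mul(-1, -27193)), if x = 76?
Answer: 32583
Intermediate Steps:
Add(Add(-6, Mul(x, 71)), Mul(-1, -27193)) = Add(Add(-6, Mul(76, 71)), Mul(-1, -27193)) = Add(Add(-6, 5396), 27193) = Add(5390, 27193) = 32583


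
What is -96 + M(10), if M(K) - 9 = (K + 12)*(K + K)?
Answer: 353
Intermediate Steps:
M(K) = 9 + 2*K*(12 + K) (M(K) = 9 + (K + 12)*(K + K) = 9 + (12 + K)*(2*K) = 9 + 2*K*(12 + K))
-96 + M(10) = -96 + (9 + 2*10**2 + 24*10) = -96 + (9 + 2*100 + 240) = -96 + (9 + 200 + 240) = -96 + 449 = 353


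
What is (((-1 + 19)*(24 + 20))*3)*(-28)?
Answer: -66528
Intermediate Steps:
(((-1 + 19)*(24 + 20))*3)*(-28) = ((18*44)*3)*(-28) = (792*3)*(-28) = 2376*(-28) = -66528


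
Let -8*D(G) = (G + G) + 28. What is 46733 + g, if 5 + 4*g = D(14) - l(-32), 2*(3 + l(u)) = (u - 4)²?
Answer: 186275/4 ≈ 46569.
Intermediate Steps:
D(G) = -7/2 - G/4 (D(G) = -((G + G) + 28)/8 = -(2*G + 28)/8 = -(28 + 2*G)/8 = -7/2 - G/4)
l(u) = -3 + (-4 + u)²/2 (l(u) = -3 + (u - 4)²/2 = -3 + (-4 + u)²/2)
g = -657/4 (g = -5/4 + ((-7/2 - ¼*14) - (-3 + (-4 - 32)²/2))/4 = -5/4 + ((-7/2 - 7/2) - (-3 + (½)*(-36)²))/4 = -5/4 + (-7 - (-3 + (½)*1296))/4 = -5/4 + (-7 - (-3 + 648))/4 = -5/4 + (-7 - 1*645)/4 = -5/4 + (-7 - 645)/4 = -5/4 + (¼)*(-652) = -5/4 - 163 = -657/4 ≈ -164.25)
46733 + g = 46733 - 657/4 = 186275/4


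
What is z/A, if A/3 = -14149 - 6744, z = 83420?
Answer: -83420/62679 ≈ -1.3309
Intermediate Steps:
A = -62679 (A = 3*(-14149 - 6744) = 3*(-20893) = -62679)
z/A = 83420/(-62679) = 83420*(-1/62679) = -83420/62679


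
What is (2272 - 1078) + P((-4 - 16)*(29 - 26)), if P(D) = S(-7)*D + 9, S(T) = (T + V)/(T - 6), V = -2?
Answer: 15099/13 ≈ 1161.5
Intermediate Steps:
S(T) = (-2 + T)/(-6 + T) (S(T) = (T - 2)/(T - 6) = (-2 + T)/(-6 + T))
P(D) = 9 + 9*D/13 (P(D) = ((-2 - 7)/(-6 - 7))*D + 9 = (-9/(-13))*D + 9 = (-1/13*(-9))*D + 9 = 9*D/13 + 9 = 9 + 9*D/13)
(2272 - 1078) + P((-4 - 16)*(29 - 26)) = (2272 - 1078) + (9 + 9*((-4 - 16)*(29 - 26))/13) = 1194 + (9 + 9*(-20*3)/13) = 1194 + (9 + (9/13)*(-60)) = 1194 + (9 - 540/13) = 1194 - 423/13 = 15099/13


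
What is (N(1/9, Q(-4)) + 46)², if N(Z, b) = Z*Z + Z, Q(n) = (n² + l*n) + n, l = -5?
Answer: 13957696/6561 ≈ 2127.4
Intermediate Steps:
Q(n) = n² - 4*n (Q(n) = (n² - 5*n) + n = n² - 4*n)
N(Z, b) = Z + Z² (N(Z, b) = Z² + Z = Z + Z²)
(N(1/9, Q(-4)) + 46)² = ((1 + 1/9)/9 + 46)² = ((1 + ⅑)/9 + 46)² = ((⅑)*(10/9) + 46)² = (10/81 + 46)² = (3736/81)² = 13957696/6561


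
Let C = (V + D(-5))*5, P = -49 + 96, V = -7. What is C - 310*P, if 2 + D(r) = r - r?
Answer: -14615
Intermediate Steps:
D(r) = -2 (D(r) = -2 + (r - r) = -2 + 0 = -2)
P = 47
C = -45 (C = (-7 - 2)*5 = -9*5 = -45)
C - 310*P = -45 - 310*47 = -45 - 14570 = -14615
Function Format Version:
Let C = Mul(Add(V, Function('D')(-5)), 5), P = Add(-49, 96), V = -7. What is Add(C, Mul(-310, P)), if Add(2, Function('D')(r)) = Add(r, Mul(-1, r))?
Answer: -14615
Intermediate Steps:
Function('D')(r) = -2 (Function('D')(r) = Add(-2, Add(r, Mul(-1, r))) = Add(-2, 0) = -2)
P = 47
C = -45 (C = Mul(Add(-7, -2), 5) = Mul(-9, 5) = -45)
Add(C, Mul(-310, P)) = Add(-45, Mul(-310, 47)) = Add(-45, -14570) = -14615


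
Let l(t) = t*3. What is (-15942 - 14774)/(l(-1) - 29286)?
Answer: 30716/29289 ≈ 1.0487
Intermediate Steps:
l(t) = 3*t
(-15942 - 14774)/(l(-1) - 29286) = (-15942 - 14774)/(3*(-1) - 29286) = -30716/(-3 - 29286) = -30716/(-29289) = -30716*(-1/29289) = 30716/29289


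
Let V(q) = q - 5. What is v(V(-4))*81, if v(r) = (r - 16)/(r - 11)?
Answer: 405/4 ≈ 101.25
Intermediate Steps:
V(q) = -5 + q
v(r) = (-16 + r)/(-11 + r)
v(V(-4))*81 = ((-16 + (-5 - 4))/(-11 + (-5 - 4)))*81 = ((-16 - 9)/(-11 - 9))*81 = (-25/(-20))*81 = -1/20*(-25)*81 = (5/4)*81 = 405/4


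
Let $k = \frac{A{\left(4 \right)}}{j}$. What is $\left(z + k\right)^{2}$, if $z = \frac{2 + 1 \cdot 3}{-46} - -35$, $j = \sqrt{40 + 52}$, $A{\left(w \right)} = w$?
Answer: $\frac{2576393}{2116} + \frac{3210 \sqrt{23}}{529} \approx 1246.7$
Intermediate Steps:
$j = 2 \sqrt{23}$ ($j = \sqrt{92} = 2 \sqrt{23} \approx 9.5917$)
$k = \frac{2 \sqrt{23}}{23}$ ($k = \frac{4}{2 \sqrt{23}} = 4 \frac{\sqrt{23}}{46} = \frac{2 \sqrt{23}}{23} \approx 0.41703$)
$z = \frac{1605}{46}$ ($z = \left(2 + 3\right) \left(- \frac{1}{46}\right) + 35 = 5 \left(- \frac{1}{46}\right) + 35 = - \frac{5}{46} + 35 = \frac{1605}{46} \approx 34.891$)
$\left(z + k\right)^{2} = \left(\frac{1605}{46} + \frac{2 \sqrt{23}}{23}\right)^{2}$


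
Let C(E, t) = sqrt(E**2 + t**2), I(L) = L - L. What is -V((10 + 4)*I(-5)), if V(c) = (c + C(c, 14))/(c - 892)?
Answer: 7/446 ≈ 0.015695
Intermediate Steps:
I(L) = 0
V(c) = (c + sqrt(196 + c**2))/(-892 + c) (V(c) = (c + sqrt(c**2 + 14**2))/(c - 892) = (c + sqrt(c**2 + 196))/(-892 + c) = (c + sqrt(196 + c**2))/(-892 + c))
-V((10 + 4)*I(-5)) = -((10 + 4)*0 + sqrt(196 + ((10 + 4)*0)**2))/(-892 + (10 + 4)*0) = -(14*0 + sqrt(196 + (14*0)**2))/(-892 + 14*0) = -(0 + sqrt(196 + 0**2))/(-892 + 0) = -(0 + sqrt(196 + 0))/(-892) = -(-1)*(0 + sqrt(196))/892 = -(-1)*(0 + 14)/892 = -(-1)*14/892 = -1*(-7/446) = 7/446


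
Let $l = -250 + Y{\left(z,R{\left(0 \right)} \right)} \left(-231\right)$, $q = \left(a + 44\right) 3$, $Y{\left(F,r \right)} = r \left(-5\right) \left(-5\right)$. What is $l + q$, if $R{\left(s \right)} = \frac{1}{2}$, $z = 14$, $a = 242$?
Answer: $- \frac{4559}{2} \approx -2279.5$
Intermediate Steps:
$R{\left(s \right)} = \frac{1}{2}$
$Y{\left(F,r \right)} = 25 r$ ($Y{\left(F,r \right)} = - 5 r \left(-5\right) = 25 r$)
$q = 858$ ($q = \left(242 + 44\right) 3 = 286 \cdot 3 = 858$)
$l = - \frac{6275}{2}$ ($l = -250 + 25 \cdot \frac{1}{2} \left(-231\right) = -250 + \frac{25}{2} \left(-231\right) = -250 - \frac{5775}{2} = - \frac{6275}{2} \approx -3137.5$)
$l + q = - \frac{6275}{2} + 858 = - \frac{4559}{2}$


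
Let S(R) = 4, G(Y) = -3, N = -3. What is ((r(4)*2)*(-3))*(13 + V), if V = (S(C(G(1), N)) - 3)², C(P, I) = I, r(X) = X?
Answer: -336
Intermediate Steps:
V = 1 (V = (4 - 3)² = 1² = 1)
((r(4)*2)*(-3))*(13 + V) = ((4*2)*(-3))*(13 + 1) = (8*(-3))*14 = -24*14 = -336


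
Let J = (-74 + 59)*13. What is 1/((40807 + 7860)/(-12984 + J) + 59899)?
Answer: 13179/789360254 ≈ 1.6696e-5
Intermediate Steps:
J = -195 (J = -15*13 = -195)
1/((40807 + 7860)/(-12984 + J) + 59899) = 1/((40807 + 7860)/(-12984 - 195) + 59899) = 1/(48667/(-13179) + 59899) = 1/(48667*(-1/13179) + 59899) = 1/(-48667/13179 + 59899) = 1/(789360254/13179) = 13179/789360254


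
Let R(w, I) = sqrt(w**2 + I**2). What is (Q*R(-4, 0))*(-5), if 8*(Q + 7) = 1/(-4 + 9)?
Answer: 279/2 ≈ 139.50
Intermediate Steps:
R(w, I) = sqrt(I**2 + w**2)
Q = -279/40 (Q = -7 + 1/(8*(-4 + 9)) = -7 + (1/8)/5 = -7 + (1/8)*(1/5) = -7 + 1/40 = -279/40 ≈ -6.9750)
(Q*R(-4, 0))*(-5) = -279*sqrt(0**2 + (-4)**2)/40*(-5) = -279*sqrt(0 + 16)/40*(-5) = -279*sqrt(16)/40*(-5) = -279/40*4*(-5) = -279/10*(-5) = 279/2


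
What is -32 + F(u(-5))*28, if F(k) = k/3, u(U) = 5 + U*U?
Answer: 248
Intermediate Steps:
u(U) = 5 + U²
F(k) = k/3 (F(k) = k*(⅓) = k/3)
-32 + F(u(-5))*28 = -32 + ((5 + (-5)²)/3)*28 = -32 + ((5 + 25)/3)*28 = -32 + ((⅓)*30)*28 = -32 + 10*28 = -32 + 280 = 248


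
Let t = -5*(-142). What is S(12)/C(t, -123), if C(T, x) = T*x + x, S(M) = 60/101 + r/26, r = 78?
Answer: -121/2944251 ≈ -4.1097e-5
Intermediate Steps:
t = 710
S(M) = 363/101 (S(M) = 60/101 + 78/26 = 60*(1/101) + 78*(1/26) = 60/101 + 3 = 363/101)
C(T, x) = x + T*x
S(12)/C(t, -123) = 363/(101*((-123*(1 + 710)))) = 363/(101*((-123*711))) = (363/101)/(-87453) = (363/101)*(-1/87453) = -121/2944251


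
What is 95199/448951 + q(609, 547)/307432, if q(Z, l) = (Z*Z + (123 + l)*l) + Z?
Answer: 90146019487/34505475958 ≈ 2.6125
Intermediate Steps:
q(Z, l) = Z + Z² + l*(123 + l) (q(Z, l) = (Z² + l*(123 + l)) + Z = Z + Z² + l*(123 + l))
95199/448951 + q(609, 547)/307432 = 95199/448951 + (609 + 609² + 547² + 123*547)/307432 = 95199*(1/448951) + (609 + 370881 + 299209 + 67281)*(1/307432) = 95199/448951 + 737980*(1/307432) = 95199/448951 + 184495/76858 = 90146019487/34505475958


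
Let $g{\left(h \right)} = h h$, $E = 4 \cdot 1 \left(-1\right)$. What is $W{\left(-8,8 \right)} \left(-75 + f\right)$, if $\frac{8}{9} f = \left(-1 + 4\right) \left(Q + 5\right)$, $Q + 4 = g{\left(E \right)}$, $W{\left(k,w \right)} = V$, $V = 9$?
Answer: $- \frac{1269}{8} \approx -158.63$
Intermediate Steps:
$W{\left(k,w \right)} = 9$
$E = -4$ ($E = 4 \left(-1\right) = -4$)
$g{\left(h \right)} = h^{2}$
$Q = 12$ ($Q = -4 + \left(-4\right)^{2} = -4 + 16 = 12$)
$f = \frac{459}{8}$ ($f = \frac{9 \left(-1 + 4\right) \left(12 + 5\right)}{8} = \frac{9 \cdot 3 \cdot 17}{8} = \frac{9}{8} \cdot 51 = \frac{459}{8} \approx 57.375$)
$W{\left(-8,8 \right)} \left(-75 + f\right) = 9 \left(-75 + \frac{459}{8}\right) = 9 \left(- \frac{141}{8}\right) = - \frac{1269}{8}$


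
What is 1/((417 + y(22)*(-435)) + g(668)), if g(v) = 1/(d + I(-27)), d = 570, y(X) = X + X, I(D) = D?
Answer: -543/10166588 ≈ -5.3410e-5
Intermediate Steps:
y(X) = 2*X
g(v) = 1/543 (g(v) = 1/(570 - 27) = 1/543)
1/((417 + y(22)*(-435)) + g(668)) = 1/((417 + (2*22)*(-435)) + 1/543) = 1/((417 + 44*(-435)) + 1/543) = 1/((417 - 19140) + 1/543) = 1/(-18723 + 1/543) = 1/(-10166588/543) = -543/10166588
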